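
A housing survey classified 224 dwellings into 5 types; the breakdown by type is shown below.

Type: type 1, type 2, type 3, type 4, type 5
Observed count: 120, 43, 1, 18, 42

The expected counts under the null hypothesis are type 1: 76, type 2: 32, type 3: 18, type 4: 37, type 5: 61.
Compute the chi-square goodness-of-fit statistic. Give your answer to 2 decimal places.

type 1: (120 − 76)²/76 = 1936/76 = 25.474
type 2: (43 − 32)²/32 = 121/32 = 3.781
type 3: (1 − 18)²/18 = 289/18 = 16.056
type 4: (18 − 37)²/37 = 361/37 = 9.757
type 5: (42 − 61)²/61 = 361/61 = 5.918
Sum = 60.99

60.99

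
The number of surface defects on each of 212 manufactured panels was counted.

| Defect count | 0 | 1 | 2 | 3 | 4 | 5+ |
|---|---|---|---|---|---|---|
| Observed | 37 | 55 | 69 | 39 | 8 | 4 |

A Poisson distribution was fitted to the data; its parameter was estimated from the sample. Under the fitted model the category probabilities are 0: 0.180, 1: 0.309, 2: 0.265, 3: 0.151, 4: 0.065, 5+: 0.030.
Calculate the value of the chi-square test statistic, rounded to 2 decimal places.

Expected counts E_i = n·p_i: 212×0.180 = 38.16, 212×0.309 = 65.508, 212×0.265 = 56.18, 212×0.151 = 32.012, 212×0.065 = 13.78, 212×0.030 = 6.36.
0: (37 − 38.16)²/38.16 = 1.3456/38.16 = 0.035
1: (55 − 65.508)²/65.508 = 110.418064/65.508 = 1.686
2: (69 − 56.18)²/56.18 = 164.3524/56.18 = 2.925
3: (39 − 32.012)²/32.012 = 48.832144/32.012 = 1.525
4: (8 − 13.78)²/13.78 = 33.4084/13.78 = 2.424
5+: (4 − 6.36)²/6.36 = 5.5696/6.36 = 0.876
Sum = 9.47

9.47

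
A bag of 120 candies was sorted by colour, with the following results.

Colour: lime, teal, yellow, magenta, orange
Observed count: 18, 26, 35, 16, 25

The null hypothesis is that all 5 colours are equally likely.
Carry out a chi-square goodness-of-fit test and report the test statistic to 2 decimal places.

9.42

Under H₀ each category has probability 1/5, so each expected count is 120/5 = 24.
lime: (18 − 24)²/24 = 36/24 = 1.500
teal: (26 − 24)²/24 = 4/24 = 0.167
yellow: (35 − 24)²/24 = 121/24 = 5.042
magenta: (16 − 24)²/24 = 64/24 = 2.667
orange: (25 − 24)²/24 = 1/24 = 0.042
Sum = 9.42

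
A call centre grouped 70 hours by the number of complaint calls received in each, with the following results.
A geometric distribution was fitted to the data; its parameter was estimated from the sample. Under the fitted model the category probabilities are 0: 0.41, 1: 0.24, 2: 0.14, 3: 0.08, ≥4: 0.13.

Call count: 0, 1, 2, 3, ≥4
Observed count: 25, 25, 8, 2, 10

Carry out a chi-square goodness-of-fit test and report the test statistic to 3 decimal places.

7.213

Expected counts E_i = n·p_i: 70×0.41 = 28.7, 70×0.24 = 16.8, 70×0.14 = 9.8, 70×0.08 = 5.6, 70×0.13 = 9.1.
χ² = (25−28.7)²/28.7 + (25−16.8)²/16.8 + (8−9.8)²/9.8 + (2−5.6)²/5.6 + (10−9.1)²/9.1
   = 0.4770 + 4.0024 + 0.3306 + 2.3143 + 0.0890
Sum = 7.213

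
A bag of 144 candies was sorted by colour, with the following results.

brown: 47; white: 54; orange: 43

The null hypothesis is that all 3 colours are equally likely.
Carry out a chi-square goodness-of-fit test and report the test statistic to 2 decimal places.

Expected count for each of the 3 categories: 144/3 = 48.
cat         O        E   (O−E)²/E
brown      47       48      0.021
white      54       48      0.750
orange     43       48      0.521
Sum = 1.29

1.29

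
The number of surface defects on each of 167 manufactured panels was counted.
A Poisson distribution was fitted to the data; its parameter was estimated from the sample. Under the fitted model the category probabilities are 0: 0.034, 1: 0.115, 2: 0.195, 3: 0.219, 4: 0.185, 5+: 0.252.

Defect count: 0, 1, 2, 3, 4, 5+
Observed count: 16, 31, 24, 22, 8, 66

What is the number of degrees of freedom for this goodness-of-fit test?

There are k = 6 categories and 1 parameter estimated from the data, so df = 6 − 1 − 1 = 4.

4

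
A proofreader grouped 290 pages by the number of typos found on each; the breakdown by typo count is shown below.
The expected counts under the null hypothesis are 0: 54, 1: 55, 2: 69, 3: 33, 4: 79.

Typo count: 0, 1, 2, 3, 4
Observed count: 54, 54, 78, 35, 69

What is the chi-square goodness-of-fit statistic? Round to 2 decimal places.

2.58

cat         O        E   (O−E)²/E
0          54       54      0.000
1          54       55      0.018
2          78       69      1.174
3          35       33      0.121
4          69       79      1.266
Sum = 2.58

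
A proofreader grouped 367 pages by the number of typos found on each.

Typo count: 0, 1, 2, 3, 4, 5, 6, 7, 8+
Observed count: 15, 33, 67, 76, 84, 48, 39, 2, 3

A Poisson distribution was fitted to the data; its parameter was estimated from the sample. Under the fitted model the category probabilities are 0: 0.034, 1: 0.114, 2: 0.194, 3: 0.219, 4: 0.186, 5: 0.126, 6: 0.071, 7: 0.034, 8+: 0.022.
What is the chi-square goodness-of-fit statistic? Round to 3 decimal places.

24.974

Expected counts E_i = n·p_i: 367×0.034 = 12.478, 367×0.114 = 41.838, 367×0.194 = 71.198, 367×0.219 = 80.373, 367×0.186 = 68.262, 367×0.126 = 46.242, 367×0.071 = 26.057, 367×0.034 = 12.478, 367×0.022 = 8.074.
χ² = (15−12.478)²/12.478 + (33−41.838)²/41.838 + (67−71.198)²/71.198 + (76−80.373)²/80.373 + (84−68.262)²/68.262 + (48−46.242)²/46.242 + (39−26.057)²/26.057 + (2−12.478)²/12.478 + (3−8.074)²/8.074
   = 0.5097 + 1.8670 + 0.2475 + 0.2379 + 3.6284 + 0.0668 + 6.4290 + 8.7986 + 3.1887
Sum = 24.974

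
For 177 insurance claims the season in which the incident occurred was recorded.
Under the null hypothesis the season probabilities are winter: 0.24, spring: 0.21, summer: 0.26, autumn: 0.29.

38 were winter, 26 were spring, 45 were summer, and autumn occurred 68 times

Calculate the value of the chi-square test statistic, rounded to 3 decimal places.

9.266

Expected counts E_i = n·p_i: 177×0.24 = 42.48, 177×0.21 = 37.17, 177×0.26 = 46.02, 177×0.29 = 51.33.
winter: (38 − 42.48)²/42.48 = 20.0704/42.48 = 0.4725
spring: (26 − 37.17)²/37.17 = 124.7689/37.17 = 3.3567
summer: (45 − 46.02)²/46.02 = 1.0404/46.02 = 0.0226
autumn: (68 − 51.33)²/51.33 = 277.8889/51.33 = 5.4138
Sum = 9.266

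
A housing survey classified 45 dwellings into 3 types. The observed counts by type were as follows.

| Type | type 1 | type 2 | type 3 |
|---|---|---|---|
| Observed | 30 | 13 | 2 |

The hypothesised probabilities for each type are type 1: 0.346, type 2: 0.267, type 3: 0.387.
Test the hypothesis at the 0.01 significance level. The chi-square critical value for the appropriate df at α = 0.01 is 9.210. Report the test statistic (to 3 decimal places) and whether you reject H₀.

Expected counts E_i = n·p_i: 45×0.346 = 15.57, 45×0.267 = 12.015, 45×0.387 = 17.415.
type 1: (30 − 15.57)²/15.57 = 208.2249/15.57 = 13.3735
type 2: (13 − 12.015)²/12.015 = 0.970225/12.015 = 0.0808
type 3: (2 − 17.415)²/17.415 = 237.622225/17.415 = 13.6447
Sum = 27.099
df = 2. Since 27.099 > 9.210, we reject H₀.

27.099; reject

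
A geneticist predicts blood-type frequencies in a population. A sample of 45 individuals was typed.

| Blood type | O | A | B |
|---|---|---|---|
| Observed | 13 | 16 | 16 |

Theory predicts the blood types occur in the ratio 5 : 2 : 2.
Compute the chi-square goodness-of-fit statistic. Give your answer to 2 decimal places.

12.96

Ratio total = 9. Expected counts: 45×5/9 = 25, 45×2/9 = 10, 45×2/9 = 10.
cat         O        E   (O−E)²/E
O          13       25      5.760
A          16       10      3.600
B          16       10      3.600
Sum = 12.96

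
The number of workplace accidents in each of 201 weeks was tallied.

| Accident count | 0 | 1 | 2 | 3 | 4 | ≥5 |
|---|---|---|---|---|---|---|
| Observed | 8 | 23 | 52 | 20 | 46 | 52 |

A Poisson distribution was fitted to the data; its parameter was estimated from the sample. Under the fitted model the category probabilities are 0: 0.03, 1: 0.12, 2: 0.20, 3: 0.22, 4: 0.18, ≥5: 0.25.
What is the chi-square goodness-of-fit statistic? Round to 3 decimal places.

Expected counts E_i = n·p_i: 201×0.03 = 6.03, 201×0.12 = 24.12, 201×0.20 = 40.2, 201×0.22 = 44.22, 201×0.18 = 36.18, 201×0.25 = 50.25.
0: (8 − 6.03)²/6.03 = 3.8809/6.03 = 0.6436
1: (23 − 24.12)²/24.12 = 1.2544/24.12 = 0.0520
2: (52 − 40.2)²/40.2 = 139.24/40.2 = 3.4637
3: (20 − 44.22)²/44.22 = 586.6084/44.22 = 13.2657
4: (46 − 36.18)²/36.18 = 96.4324/36.18 = 2.6654
≥5: (52 − 50.25)²/50.25 = 3.0625/50.25 = 0.0609
Sum = 20.151

20.151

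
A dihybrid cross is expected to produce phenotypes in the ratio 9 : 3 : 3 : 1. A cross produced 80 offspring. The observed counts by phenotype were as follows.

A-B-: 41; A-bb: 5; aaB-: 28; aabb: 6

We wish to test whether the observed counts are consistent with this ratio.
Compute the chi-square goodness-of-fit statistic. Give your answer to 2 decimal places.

18.49

Ratio total = 16. Expected counts: 80×9/16 = 45, 80×3/16 = 15, 80×3/16 = 15, 80×1/16 = 5.
A-B-: (41 − 45)²/45 = 16/45 = 0.356
A-bb: (5 − 15)²/15 = 100/15 = 6.667
aaB-: (28 − 15)²/15 = 169/15 = 11.267
aabb: (6 − 5)²/5 = 1/5 = 0.200
Sum = 18.49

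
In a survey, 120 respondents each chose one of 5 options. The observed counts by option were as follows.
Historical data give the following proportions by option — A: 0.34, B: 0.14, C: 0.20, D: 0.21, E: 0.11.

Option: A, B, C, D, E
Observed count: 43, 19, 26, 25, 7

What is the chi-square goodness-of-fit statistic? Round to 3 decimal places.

3.487

Expected counts E_i = n·p_i: 120×0.34 = 40.8, 120×0.14 = 16.8, 120×0.20 = 24, 120×0.21 = 25.2, 120×0.11 = 13.2.
cat         O        E   (O−E)²/E
A          43     40.8     0.1186
B          19     16.8     0.2881
C          26       24     0.1667
D          25     25.2     0.0016
E           7     13.2     2.9121
Sum = 3.487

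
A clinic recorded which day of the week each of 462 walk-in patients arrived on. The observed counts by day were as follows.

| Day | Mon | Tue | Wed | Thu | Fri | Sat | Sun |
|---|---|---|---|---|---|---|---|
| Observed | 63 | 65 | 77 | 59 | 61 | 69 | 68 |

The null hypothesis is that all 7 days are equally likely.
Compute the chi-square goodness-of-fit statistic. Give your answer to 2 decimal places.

Expected count for each of the 7 categories: 462/7 = 66.
cat         O        E   (O−E)²/E
Mon        63       66      0.136
Tue        65       66      0.015
Wed        77       66      1.833
Thu        59       66      0.742
Fri        61       66      0.379
Sat        69       66      0.136
Sun        68       66      0.061
Sum = 3.30

3.30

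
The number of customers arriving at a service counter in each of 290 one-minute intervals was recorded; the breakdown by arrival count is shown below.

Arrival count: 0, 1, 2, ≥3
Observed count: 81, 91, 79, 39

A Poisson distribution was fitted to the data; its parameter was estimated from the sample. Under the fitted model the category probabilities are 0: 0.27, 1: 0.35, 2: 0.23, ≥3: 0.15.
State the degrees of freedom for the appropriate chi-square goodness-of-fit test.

2

There are k = 4 categories and 1 parameter estimated from the data, so df = 4 − 1 − 1 = 2.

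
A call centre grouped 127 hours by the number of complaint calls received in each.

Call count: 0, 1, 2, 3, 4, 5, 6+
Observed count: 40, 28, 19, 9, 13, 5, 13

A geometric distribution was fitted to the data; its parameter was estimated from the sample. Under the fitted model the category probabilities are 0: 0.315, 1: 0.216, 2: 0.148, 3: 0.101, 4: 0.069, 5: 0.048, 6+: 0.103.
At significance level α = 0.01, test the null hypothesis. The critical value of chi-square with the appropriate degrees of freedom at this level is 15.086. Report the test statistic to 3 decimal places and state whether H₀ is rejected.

Expected counts E_i = n·p_i: 127×0.315 = 40.005, 127×0.216 = 27.432, 127×0.148 = 18.796, 127×0.101 = 12.827, 127×0.069 = 8.763, 127×0.048 = 6.096, 127×0.103 = 13.081.
0: (40 − 40.005)²/40.005 = 0.000025/40.005 = 0.0000
1: (28 − 27.432)²/27.432 = 0.322624/27.432 = 0.0118
2: (19 − 18.796)²/18.796 = 0.041616/18.796 = 0.0022
3: (9 − 12.827)²/12.827 = 14.645929/12.827 = 1.1418
4: (13 − 8.763)²/8.763 = 17.952169/8.763 = 2.0486
5: (5 − 6.096)²/6.096 = 1.201216/6.096 = 0.1970
6+: (13 − 13.081)²/13.081 = 0.006561/13.081 = 0.0005
Sum = 3.402
df = 5. Since 3.402 < 15.086, we do not reject H₀.

3.402; do not reject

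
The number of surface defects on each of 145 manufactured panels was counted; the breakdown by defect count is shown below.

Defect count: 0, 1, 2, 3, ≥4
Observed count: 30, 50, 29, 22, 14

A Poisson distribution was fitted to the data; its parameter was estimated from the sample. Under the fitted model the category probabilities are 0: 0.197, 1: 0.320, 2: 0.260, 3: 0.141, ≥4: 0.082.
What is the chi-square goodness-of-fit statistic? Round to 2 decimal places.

Expected counts E_i = n·p_i: 145×0.197 = 28.565, 145×0.320 = 46.4, 145×0.260 = 37.7, 145×0.141 = 20.445, 145×0.082 = 11.89.
cat         O        E   (O−E)²/E
0          30   28.565      0.072
1          50     46.4      0.279
2          29     37.7      2.008
3          22   20.445      0.118
≥4         14    11.89      0.374
Sum = 2.85

2.85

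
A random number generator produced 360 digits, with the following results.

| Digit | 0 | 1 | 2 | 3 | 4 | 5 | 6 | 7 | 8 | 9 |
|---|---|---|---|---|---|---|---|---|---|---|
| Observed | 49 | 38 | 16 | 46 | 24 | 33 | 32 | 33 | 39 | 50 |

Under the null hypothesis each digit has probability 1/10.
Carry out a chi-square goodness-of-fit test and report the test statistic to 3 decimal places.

Expected count for each of the 10 categories: 360/10 = 36.
cat         O        E   (O−E)²/E
0          49       36     4.6944
1          38       36     0.1111
2          16       36    11.1111
3          46       36     2.7778
4          24       36     4.0000
5          33       36     0.2500
6          32       36     0.4444
7          33       36     0.2500
8          39       36     0.2500
9          50       36     5.4444
Sum = 29.333

29.333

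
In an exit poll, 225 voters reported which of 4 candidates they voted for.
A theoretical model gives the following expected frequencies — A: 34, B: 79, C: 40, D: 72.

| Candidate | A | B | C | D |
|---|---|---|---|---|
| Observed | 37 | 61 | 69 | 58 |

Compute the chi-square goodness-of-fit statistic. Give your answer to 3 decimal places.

χ² = (37−34)²/34 + (61−79)²/79 + (69−40)²/40 + (58−72)²/72
   = 0.2647 + 4.1013 + 21.0250 + 2.7222
Sum = 28.113

28.113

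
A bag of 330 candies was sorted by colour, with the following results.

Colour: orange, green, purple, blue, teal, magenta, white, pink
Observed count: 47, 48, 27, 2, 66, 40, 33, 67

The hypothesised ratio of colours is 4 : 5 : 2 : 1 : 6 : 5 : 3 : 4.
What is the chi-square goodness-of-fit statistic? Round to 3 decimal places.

25.709

Ratio total = 30. Expected counts: 330×4/30 = 44, 330×5/30 = 55, 330×2/30 = 22, 330×1/30 = 11, 330×6/30 = 66, 330×5/30 = 55, 330×3/30 = 33, 330×4/30 = 44.
cat          O        E   (O−E)²/E
orange      47       44     0.2045
green       48       55     0.8909
purple      27       22     1.1364
blue         2       11     7.3636
teal        66       66     0.0000
magenta     40       55     4.0909
white       33       33     0.0000
pink        67       44    12.0227
Sum = 25.709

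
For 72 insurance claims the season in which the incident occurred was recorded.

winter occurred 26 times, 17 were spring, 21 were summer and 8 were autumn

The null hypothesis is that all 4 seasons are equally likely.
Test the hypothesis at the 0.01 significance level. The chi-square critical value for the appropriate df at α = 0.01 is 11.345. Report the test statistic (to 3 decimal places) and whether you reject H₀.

Expected count for each of the 4 categories: 72/4 = 18.
winter: (26 − 18)²/18 = 64/18 = 3.5556
spring: (17 − 18)²/18 = 1/18 = 0.0556
summer: (21 − 18)²/18 = 9/18 = 0.5000
autumn: (8 − 18)²/18 = 100/18 = 5.5556
Sum = 9.667
df = 3. Since 9.667 < 11.345, we do not reject H₀.

9.667; do not reject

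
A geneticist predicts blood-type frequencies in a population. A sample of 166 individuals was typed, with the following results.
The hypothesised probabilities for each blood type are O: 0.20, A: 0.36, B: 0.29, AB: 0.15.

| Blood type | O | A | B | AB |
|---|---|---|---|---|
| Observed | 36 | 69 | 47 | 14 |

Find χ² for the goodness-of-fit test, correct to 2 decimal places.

6.46

Expected counts E_i = n·p_i: 166×0.20 = 33.2, 166×0.36 = 59.76, 166×0.29 = 48.14, 166×0.15 = 24.9.
O: (36 − 33.2)²/33.2 = 7.84/33.2 = 0.236
A: (69 − 59.76)²/59.76 = 85.3776/59.76 = 1.429
B: (47 − 48.14)²/48.14 = 1.2996/48.14 = 0.027
AB: (14 − 24.9)²/24.9 = 118.81/24.9 = 4.771
Sum = 6.46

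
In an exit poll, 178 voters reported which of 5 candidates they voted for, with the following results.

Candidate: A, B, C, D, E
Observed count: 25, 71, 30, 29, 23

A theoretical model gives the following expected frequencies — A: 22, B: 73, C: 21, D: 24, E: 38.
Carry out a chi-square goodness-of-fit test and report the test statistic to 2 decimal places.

cat         O        E   (O−E)²/E
A          25       22      0.409
B          71       73      0.055
C          30       21      3.857
D          29       24      1.042
E          23       38      5.921
Sum = 11.28

11.28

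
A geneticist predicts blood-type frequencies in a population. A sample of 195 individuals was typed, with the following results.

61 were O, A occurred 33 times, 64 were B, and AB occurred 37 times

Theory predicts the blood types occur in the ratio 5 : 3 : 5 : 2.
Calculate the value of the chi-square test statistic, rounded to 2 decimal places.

5.84

Ratio total = 15. Expected counts: 195×5/15 = 65, 195×3/15 = 39, 195×5/15 = 65, 195×2/15 = 26.
χ² = (61−65)²/65 + (33−39)²/39 + (64−65)²/65 + (37−26)²/26
   = 0.246 + 0.923 + 0.015 + 4.654
Sum = 5.84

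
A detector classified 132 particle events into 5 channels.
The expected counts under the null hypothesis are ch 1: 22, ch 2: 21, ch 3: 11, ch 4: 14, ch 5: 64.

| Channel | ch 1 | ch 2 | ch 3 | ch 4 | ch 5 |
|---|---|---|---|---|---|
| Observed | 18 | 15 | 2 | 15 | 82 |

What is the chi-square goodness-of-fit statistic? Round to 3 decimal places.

14.939

ch 1: (18 − 22)²/22 = 16/22 = 0.7273
ch 2: (15 − 21)²/21 = 36/21 = 1.7143
ch 3: (2 − 11)²/11 = 81/11 = 7.3636
ch 4: (15 − 14)²/14 = 1/14 = 0.0714
ch 5: (82 − 64)²/64 = 324/64 = 5.0625
Sum = 14.939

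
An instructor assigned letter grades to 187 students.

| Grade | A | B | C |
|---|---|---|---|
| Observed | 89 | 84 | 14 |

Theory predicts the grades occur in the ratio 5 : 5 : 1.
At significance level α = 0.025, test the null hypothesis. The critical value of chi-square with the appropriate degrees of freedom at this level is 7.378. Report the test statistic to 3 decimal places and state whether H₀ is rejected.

0.729; do not reject

Ratio total = 11. Expected counts: 187×5/11 = 85, 187×5/11 = 85, 187×1/11 = 17.
cat         O        E   (O−E)²/E
A          89       85     0.1882
B          84       85     0.0118
C          14       17     0.5294
Sum = 0.729
df = 2. Since 0.729 < 7.378, we do not reject H₀.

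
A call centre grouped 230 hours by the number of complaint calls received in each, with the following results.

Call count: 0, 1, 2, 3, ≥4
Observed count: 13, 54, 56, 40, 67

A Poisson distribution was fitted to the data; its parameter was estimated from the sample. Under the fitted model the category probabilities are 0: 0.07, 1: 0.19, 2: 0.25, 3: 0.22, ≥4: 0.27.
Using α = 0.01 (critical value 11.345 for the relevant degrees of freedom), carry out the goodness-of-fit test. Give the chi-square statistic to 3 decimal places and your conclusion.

Expected counts E_i = n·p_i: 230×0.07 = 16.1, 230×0.19 = 43.7, 230×0.25 = 57.5, 230×0.22 = 50.6, 230×0.27 = 62.1.
cat         O        E   (O−E)²/E
0          13     16.1     0.5969
1          54     43.7     2.4277
2          56     57.5     0.0391
3          40     50.6     2.2206
≥4         67     62.1     0.3866
Sum = 5.671
df = 3. Since 5.671 < 11.345, we do not reject H₀.

5.671; do not reject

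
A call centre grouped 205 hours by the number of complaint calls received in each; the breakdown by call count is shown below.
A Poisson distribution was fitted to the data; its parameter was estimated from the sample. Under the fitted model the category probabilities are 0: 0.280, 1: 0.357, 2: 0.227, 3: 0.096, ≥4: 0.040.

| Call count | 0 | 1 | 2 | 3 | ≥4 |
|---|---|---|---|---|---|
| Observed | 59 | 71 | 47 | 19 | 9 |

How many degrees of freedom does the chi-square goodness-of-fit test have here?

There are k = 5 categories and 1 parameter estimated from the data, so df = 5 − 1 − 1 = 3.

3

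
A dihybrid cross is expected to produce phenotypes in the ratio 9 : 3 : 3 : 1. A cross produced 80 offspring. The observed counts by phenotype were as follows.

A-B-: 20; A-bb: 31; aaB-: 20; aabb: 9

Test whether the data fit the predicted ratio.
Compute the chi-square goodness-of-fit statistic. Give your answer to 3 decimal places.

Ratio total = 16. Expected counts: 80×9/16 = 45, 80×3/16 = 15, 80×3/16 = 15, 80×1/16 = 5.
A-B-: (20 − 45)²/45 = 625/45 = 13.8889
A-bb: (31 − 15)²/15 = 256/15 = 17.0667
aaB-: (20 − 15)²/15 = 25/15 = 1.6667
aabb: (9 − 5)²/5 = 16/5 = 3.2000
Sum = 35.822

35.822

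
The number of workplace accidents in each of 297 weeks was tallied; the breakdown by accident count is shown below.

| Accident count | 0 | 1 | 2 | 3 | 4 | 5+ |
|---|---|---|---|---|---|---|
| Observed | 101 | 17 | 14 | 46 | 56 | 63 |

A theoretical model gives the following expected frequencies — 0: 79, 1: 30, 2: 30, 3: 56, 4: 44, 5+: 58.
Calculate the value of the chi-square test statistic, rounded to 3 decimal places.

25.783

cat         O        E   (O−E)²/E
0         101       79     6.1266
1          17       30     5.6333
2          14       30     8.5333
3          46       56     1.7857
4          56       44     3.2727
5+         63       58     0.4310
Sum = 25.783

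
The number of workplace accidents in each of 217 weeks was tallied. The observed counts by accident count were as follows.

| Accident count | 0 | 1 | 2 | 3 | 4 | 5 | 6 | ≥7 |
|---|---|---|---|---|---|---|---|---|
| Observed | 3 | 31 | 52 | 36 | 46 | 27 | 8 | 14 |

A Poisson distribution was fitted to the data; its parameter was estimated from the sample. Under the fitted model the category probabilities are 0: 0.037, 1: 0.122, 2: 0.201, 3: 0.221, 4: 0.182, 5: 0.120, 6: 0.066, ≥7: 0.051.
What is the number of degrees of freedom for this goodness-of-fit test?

There are k = 8 categories and 1 parameter estimated from the data, so df = 8 − 1 − 1 = 6.

6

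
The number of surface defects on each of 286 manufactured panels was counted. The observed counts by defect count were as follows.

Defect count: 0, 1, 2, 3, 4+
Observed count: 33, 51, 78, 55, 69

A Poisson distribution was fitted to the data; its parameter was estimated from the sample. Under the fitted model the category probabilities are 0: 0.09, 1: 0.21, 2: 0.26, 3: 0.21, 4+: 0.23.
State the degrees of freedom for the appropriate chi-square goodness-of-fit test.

3

There are k = 5 categories and 1 parameter estimated from the data, so df = 5 − 1 − 1 = 3.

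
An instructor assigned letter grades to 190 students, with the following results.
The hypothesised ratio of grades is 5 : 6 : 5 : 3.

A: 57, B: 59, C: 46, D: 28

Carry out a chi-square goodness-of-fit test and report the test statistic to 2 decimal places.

Ratio total = 19. Expected counts: 190×5/19 = 50, 190×6/19 = 60, 190×5/19 = 50, 190×3/19 = 30.
χ² = (57−50)²/50 + (59−60)²/60 + (46−50)²/50 + (28−30)²/30
   = 0.980 + 0.017 + 0.320 + 0.133
Sum = 1.45

1.45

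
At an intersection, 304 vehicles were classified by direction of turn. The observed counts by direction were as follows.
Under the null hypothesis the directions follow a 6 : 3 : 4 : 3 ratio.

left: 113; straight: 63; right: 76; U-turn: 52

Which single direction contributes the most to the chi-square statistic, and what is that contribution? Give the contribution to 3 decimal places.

straight, 0.632

Ratio total = 16. Expected counts: 304×6/16 = 114, 304×3/16 = 57, 304×4/16 = 76, 304×3/16 = 57.
χ² = (113−114)²/114 + (63−57)²/57 + (76−76)²/76 + (52−57)²/57
   = 0.0088 + 0.6316 + 0.0000 + 0.4386
The largest term is for straight: 0.632.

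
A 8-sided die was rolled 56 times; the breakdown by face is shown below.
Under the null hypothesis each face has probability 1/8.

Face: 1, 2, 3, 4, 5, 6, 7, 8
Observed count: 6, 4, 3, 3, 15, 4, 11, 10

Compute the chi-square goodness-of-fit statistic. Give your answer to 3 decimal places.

Expected count for each of the 8 categories: 56/8 = 7.
1: (6 − 7)²/7 = 1/7 = 0.1429
2: (4 − 7)²/7 = 9/7 = 1.2857
3: (3 − 7)²/7 = 16/7 = 2.2857
4: (3 − 7)²/7 = 16/7 = 2.2857
5: (15 − 7)²/7 = 64/7 = 9.1429
6: (4 − 7)²/7 = 9/7 = 1.2857
7: (11 − 7)²/7 = 16/7 = 2.2857
8: (10 − 7)²/7 = 9/7 = 1.2857
Sum = 20.000

20.000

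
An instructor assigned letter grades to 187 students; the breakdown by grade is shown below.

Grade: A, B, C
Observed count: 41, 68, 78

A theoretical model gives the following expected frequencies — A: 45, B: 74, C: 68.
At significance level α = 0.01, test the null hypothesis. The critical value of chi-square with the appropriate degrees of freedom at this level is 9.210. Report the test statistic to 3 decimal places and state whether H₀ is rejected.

χ² = (41−45)²/45 + (68−74)²/74 + (78−68)²/68
   = 0.3556 + 0.4865 + 1.4706
Sum = 2.313
df = 2. Since 2.313 < 9.210, we do not reject H₀.

2.313; do not reject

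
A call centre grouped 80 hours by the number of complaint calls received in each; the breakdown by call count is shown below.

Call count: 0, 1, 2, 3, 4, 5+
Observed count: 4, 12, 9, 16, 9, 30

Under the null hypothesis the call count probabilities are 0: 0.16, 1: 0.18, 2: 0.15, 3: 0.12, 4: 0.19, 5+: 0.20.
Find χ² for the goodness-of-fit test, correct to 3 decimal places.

Expected counts E_i = n·p_i: 80×0.16 = 12.8, 80×0.18 = 14.4, 80×0.15 = 12, 80×0.12 = 9.6, 80×0.19 = 15.2, 80×0.20 = 16.
cat         O        E   (O−E)²/E
0           4     12.8     6.0500
1          12     14.4     0.4000
2           9       12     0.7500
3          16      9.6     4.2667
4           9     15.2     2.5289
5+         30       16    12.2500
Sum = 26.246

26.246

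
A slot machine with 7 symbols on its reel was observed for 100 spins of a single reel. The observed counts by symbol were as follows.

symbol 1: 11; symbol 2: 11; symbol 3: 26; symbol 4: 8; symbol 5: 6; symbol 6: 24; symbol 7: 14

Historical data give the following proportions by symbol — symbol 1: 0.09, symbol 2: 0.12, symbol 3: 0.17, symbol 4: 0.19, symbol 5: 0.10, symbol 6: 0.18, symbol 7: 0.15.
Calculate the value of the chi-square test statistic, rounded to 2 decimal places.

15.33

Expected counts E_i = n·p_i: 100×0.09 = 9, 100×0.12 = 12, 100×0.17 = 17, 100×0.19 = 19, 100×0.10 = 10, 100×0.18 = 18, 100×0.15 = 15.
χ² = (11−9)²/9 + (11−12)²/12 + (26−17)²/17 + (8−19)²/19 + (6−10)²/10 + (24−18)²/18 + (14−15)²/15
   = 0.444 + 0.083 + 4.765 + 6.368 + 1.600 + 2.000 + 0.067
Sum = 15.33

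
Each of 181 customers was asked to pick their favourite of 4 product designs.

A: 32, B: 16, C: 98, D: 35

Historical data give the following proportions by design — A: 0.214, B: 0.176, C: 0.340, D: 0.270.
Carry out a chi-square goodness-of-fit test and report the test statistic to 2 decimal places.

34.60

Expected counts E_i = n·p_i: 181×0.214 = 38.734, 181×0.176 = 31.856, 181×0.340 = 61.54, 181×0.270 = 48.87.
χ² = (32−38.734)²/38.734 + (16−31.856)²/31.856 + (98−61.54)²/61.54 + (35−48.87)²/48.87
   = 1.171 + 7.892 + 21.601 + 3.937
Sum = 34.60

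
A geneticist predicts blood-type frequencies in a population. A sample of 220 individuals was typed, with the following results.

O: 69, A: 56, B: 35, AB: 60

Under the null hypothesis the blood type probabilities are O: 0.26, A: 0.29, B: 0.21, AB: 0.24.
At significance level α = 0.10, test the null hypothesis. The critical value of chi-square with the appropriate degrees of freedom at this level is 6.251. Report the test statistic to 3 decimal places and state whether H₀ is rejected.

7.085; reject

Expected counts E_i = n·p_i: 220×0.26 = 57.2, 220×0.29 = 63.8, 220×0.21 = 46.2, 220×0.24 = 52.8.
cat         O        E   (O−E)²/E
O          69     57.2     2.4343
A          56     63.8     0.9536
B          35     46.2     2.7152
AB         60     52.8     0.9818
Sum = 7.085
df = 3. Since 7.085 > 6.251, we reject H₀.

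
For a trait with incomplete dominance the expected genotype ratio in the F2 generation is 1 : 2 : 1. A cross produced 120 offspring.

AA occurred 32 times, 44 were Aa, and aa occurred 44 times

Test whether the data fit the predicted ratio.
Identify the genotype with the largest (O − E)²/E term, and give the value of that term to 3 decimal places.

aa, 6.533

Ratio total = 4. Expected counts: 120×1/4 = 30, 120×2/4 = 60, 120×1/4 = 30.
cat         O        E   (O−E)²/E
AA         32       30     0.1333
Aa         44       60     4.2667
aa         44       30     6.5333
The largest term is for aa: 6.533.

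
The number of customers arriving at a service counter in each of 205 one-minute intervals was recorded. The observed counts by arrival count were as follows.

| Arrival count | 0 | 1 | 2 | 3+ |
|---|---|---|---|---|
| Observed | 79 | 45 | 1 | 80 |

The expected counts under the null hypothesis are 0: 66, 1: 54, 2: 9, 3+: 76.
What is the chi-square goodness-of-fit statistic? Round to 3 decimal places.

0: (79 − 66)²/66 = 169/66 = 2.5606
1: (45 − 54)²/54 = 81/54 = 1.5000
2: (1 − 9)²/9 = 64/9 = 7.1111
3+: (80 − 76)²/76 = 16/76 = 0.2105
Sum = 11.382

11.382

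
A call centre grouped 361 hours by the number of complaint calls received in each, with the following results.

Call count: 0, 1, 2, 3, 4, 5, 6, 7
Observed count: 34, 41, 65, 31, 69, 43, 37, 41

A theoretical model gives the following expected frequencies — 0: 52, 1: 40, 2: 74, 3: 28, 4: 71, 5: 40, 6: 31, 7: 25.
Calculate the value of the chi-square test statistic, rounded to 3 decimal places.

19.354

0: (34 − 52)²/52 = 324/52 = 6.2308
1: (41 − 40)²/40 = 1/40 = 0.0250
2: (65 − 74)²/74 = 81/74 = 1.0946
3: (31 − 28)²/28 = 9/28 = 0.3214
4: (69 − 71)²/71 = 4/71 = 0.0563
5: (43 − 40)²/40 = 9/40 = 0.2250
6: (37 − 31)²/31 = 36/31 = 1.1613
7: (41 − 25)²/25 = 256/25 = 10.2400
Sum = 19.354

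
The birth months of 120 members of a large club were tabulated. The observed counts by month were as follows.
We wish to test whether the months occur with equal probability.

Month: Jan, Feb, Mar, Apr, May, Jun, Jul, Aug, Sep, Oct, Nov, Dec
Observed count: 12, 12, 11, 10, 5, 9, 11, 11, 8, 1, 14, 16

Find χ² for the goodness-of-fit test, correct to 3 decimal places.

Under H₀ each category has probability 1/12, so each expected count is 120/12 = 10.
χ² = (12−10)²/10 + (12−10)²/10 + (11−10)²/10 + (10−10)²/10 + (5−10)²/10 + (9−10)²/10 + (11−10)²/10 + (11−10)²/10 + (8−10)²/10 + (1−10)²/10 + (14−10)²/10 + (16−10)²/10
   = 0.4000 + 0.4000 + 0.1000 + 0.0000 + 2.5000 + 0.1000 + 0.1000 + 0.1000 + 0.4000 + 8.1000 + 1.6000 + 3.6000
Sum = 17.400

17.400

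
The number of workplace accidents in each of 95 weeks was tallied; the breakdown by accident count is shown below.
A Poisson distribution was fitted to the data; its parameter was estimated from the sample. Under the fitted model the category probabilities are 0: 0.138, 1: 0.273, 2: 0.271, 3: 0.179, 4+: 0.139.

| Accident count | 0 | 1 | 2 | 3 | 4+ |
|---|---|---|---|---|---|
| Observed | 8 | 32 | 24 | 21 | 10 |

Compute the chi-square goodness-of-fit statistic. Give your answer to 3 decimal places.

5.245

Expected counts E_i = n·p_i: 95×0.138 = 13.11, 95×0.273 = 25.935, 95×0.271 = 25.745, 95×0.179 = 17.005, 95×0.139 = 13.205.
cat         O        E   (O−E)²/E
0           8    13.11     1.9918
1          32   25.935     1.4183
2          24   25.745     0.1183
3          21   17.005     0.9385
4+         10   13.205     0.7779
Sum = 5.245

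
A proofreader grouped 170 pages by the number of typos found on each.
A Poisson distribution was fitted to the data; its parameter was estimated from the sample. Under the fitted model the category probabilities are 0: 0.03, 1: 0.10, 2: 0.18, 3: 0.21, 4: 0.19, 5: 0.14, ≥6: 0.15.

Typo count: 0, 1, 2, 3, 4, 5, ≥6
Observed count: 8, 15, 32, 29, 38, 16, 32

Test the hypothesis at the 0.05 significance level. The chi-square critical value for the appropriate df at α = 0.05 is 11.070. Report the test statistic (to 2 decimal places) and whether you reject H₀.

Expected counts E_i = n·p_i: 170×0.03 = 5.1, 170×0.10 = 17, 170×0.18 = 30.6, 170×0.21 = 35.7, 170×0.19 = 32.3, 170×0.14 = 23.8, 170×0.15 = 25.5.
0: (8 − 5.1)²/5.1 = 8.41/5.1 = 1.649
1: (15 − 17)²/17 = 4/17 = 0.235
2: (32 − 30.6)²/30.6 = 1.96/30.6 = 0.064
3: (29 − 35.7)²/35.7 = 44.89/35.7 = 1.257
4: (38 − 32.3)²/32.3 = 32.49/32.3 = 1.006
5: (16 − 23.8)²/23.8 = 60.84/23.8 = 2.556
≥6: (32 − 25.5)²/25.5 = 42.25/25.5 = 1.657
Sum = 8.42
df = 5. Since 8.42 < 11.070, we do not reject H₀.

8.42; do not reject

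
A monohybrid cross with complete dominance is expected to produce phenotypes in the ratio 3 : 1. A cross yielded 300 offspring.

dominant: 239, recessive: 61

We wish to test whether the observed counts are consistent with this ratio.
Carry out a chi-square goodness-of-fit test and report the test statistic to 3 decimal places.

Ratio total = 4. Expected counts: 300×3/4 = 225, 300×1/4 = 75.
χ² = (239−225)²/225 + (61−75)²/75
   = 0.8711 + 2.6133
Sum = 3.484

3.484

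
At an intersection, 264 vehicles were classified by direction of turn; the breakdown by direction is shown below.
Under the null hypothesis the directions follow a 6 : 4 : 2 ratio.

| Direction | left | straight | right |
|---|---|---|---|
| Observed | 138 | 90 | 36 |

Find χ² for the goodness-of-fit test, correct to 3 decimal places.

1.773

Ratio total = 12. Expected counts: 264×6/12 = 132, 264×4/12 = 88, 264×2/12 = 44.
χ² = (138−132)²/132 + (90−88)²/88 + (36−44)²/44
   = 0.2727 + 0.0455 + 1.4545
Sum = 1.773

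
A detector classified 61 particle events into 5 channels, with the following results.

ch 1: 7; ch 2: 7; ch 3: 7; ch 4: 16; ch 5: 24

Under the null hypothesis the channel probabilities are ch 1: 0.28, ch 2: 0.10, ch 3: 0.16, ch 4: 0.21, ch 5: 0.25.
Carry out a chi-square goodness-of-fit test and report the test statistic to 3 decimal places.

Expected counts E_i = n·p_i: 61×0.28 = 17.08, 61×0.10 = 6.1, 61×0.16 = 9.76, 61×0.21 = 12.81, 61×0.25 = 15.25.
ch 1: (7 − 17.08)²/17.08 = 101.6064/17.08 = 5.9489
ch 2: (7 − 6.1)²/6.1 = 0.81/6.1 = 0.1328
ch 3: (7 − 9.76)²/9.76 = 7.6176/9.76 = 0.7805
ch 4: (16 − 12.81)²/12.81 = 10.1761/12.81 = 0.7944
ch 5: (24 − 15.25)²/15.25 = 76.5625/15.25 = 5.0205
Sum = 12.677

12.677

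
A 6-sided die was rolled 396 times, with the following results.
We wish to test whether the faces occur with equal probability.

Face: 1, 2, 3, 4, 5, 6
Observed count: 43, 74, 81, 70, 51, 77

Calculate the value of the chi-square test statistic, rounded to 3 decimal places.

17.879

Under H₀ each category has probability 1/6, so each expected count is 396/6 = 66.
1: (43 − 66)²/66 = 529/66 = 8.0152
2: (74 − 66)²/66 = 64/66 = 0.9697
3: (81 − 66)²/66 = 225/66 = 3.4091
4: (70 − 66)²/66 = 16/66 = 0.2424
5: (51 − 66)²/66 = 225/66 = 3.4091
6: (77 − 66)²/66 = 121/66 = 1.8333
Sum = 17.879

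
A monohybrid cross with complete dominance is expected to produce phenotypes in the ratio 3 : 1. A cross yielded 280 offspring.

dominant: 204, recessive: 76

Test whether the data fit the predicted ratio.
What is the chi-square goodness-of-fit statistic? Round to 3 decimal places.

Ratio total = 4. Expected counts: 280×3/4 = 210, 280×1/4 = 70.
cat            O        E   (O−E)²/E
dominant     204      210     0.1714
recessive     76       70     0.5143
Sum = 0.686

0.686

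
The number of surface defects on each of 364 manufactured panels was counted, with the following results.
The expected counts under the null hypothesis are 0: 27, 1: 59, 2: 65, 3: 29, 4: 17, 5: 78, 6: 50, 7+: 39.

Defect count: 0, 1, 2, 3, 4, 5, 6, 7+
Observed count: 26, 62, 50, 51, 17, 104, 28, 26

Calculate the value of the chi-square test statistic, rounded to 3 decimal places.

cat         O        E   (O−E)²/E
0          26       27     0.0370
1          62       59     0.1525
2          50       65     3.4615
3          51       29    16.6897
4          17       17     0.0000
5         104       78     8.6667
6          28       50     9.6800
7+         26       39     4.3333
Sum = 43.021

43.021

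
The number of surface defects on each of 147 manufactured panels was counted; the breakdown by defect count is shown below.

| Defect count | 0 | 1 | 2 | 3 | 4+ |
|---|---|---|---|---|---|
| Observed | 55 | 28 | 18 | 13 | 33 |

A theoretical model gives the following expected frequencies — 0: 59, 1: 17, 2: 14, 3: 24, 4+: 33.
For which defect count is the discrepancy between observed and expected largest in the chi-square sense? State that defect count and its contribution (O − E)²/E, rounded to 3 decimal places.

0: (55 − 59)²/59 = 16/59 = 0.2712
1: (28 − 17)²/17 = 121/17 = 7.1176
2: (18 − 14)²/14 = 16/14 = 1.1429
3: (13 − 24)²/24 = 121/24 = 5.0417
4+: (33 − 33)²/33 = 0/33 = 0.0000
The largest term is for 1: 7.118.

1, 7.118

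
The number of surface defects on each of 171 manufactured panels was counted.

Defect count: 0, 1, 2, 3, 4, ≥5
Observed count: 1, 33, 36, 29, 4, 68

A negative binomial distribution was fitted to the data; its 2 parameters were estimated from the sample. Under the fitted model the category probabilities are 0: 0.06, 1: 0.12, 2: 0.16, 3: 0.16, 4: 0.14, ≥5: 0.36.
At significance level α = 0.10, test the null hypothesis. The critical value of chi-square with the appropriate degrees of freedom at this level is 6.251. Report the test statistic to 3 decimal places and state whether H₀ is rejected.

Expected counts E_i = n·p_i: 171×0.06 = 10.26, 171×0.12 = 20.52, 171×0.16 = 27.36, 171×0.16 = 27.36, 171×0.14 = 23.94, 171×0.36 = 61.56.
0: (1 − 10.26)²/10.26 = 85.7476/10.26 = 8.3575
1: (33 − 20.52)²/20.52 = 155.7504/20.52 = 7.5902
2: (36 − 27.36)²/27.36 = 74.6496/27.36 = 2.7284
3: (29 − 27.36)²/27.36 = 2.6896/27.36 = 0.0983
4: (4 − 23.94)²/23.94 = 397.6036/23.94 = 16.6083
≥5: (68 − 61.56)²/61.56 = 41.4736/61.56 = 0.6737
Sum = 36.056
df = 3. Since 36.056 > 6.251, we reject H₀.

36.056; reject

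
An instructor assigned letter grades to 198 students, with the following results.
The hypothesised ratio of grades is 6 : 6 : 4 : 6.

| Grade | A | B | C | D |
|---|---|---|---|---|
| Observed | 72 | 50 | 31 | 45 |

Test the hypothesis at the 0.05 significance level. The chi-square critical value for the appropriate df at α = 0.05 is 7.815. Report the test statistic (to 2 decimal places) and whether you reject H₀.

8.49; reject

Ratio total = 22. Expected counts: 198×6/22 = 54, 198×6/22 = 54, 198×4/22 = 36, 198×6/22 = 54.
cat         O        E   (O−E)²/E
A          72       54      6.000
B          50       54      0.296
C          31       36      0.694
D          45       54      1.500
Sum = 8.49
df = 3. Since 8.49 > 7.815, we reject H₀.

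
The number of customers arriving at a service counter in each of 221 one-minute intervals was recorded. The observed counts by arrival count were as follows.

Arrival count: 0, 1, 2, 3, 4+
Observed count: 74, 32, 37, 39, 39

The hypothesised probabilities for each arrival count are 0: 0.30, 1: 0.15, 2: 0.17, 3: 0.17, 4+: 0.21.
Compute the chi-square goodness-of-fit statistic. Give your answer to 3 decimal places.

2.180

Expected counts E_i = n·p_i: 221×0.30 = 66.3, 221×0.15 = 33.15, 221×0.17 = 37.57, 221×0.17 = 37.57, 221×0.21 = 46.41.
0: (74 − 66.3)²/66.3 = 59.29/66.3 = 0.8943
1: (32 − 33.15)²/33.15 = 1.3225/33.15 = 0.0399
2: (37 − 37.57)²/37.57 = 0.3249/37.57 = 0.0086
3: (39 − 37.57)²/37.57 = 2.0449/37.57 = 0.0544
4+: (39 − 46.41)²/46.41 = 54.9081/46.41 = 1.1831
Sum = 2.180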